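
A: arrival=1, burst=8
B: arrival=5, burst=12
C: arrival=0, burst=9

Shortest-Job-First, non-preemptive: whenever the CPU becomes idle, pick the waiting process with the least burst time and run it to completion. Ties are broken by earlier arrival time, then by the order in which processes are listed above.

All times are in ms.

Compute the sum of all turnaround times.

Gantt: | C 0-9 | A 9-17 | B 17-29 |
Completion: A=17  B=29  C=9
Turnaround = completion − arrival: A=16, B=24, C=9
Total turnaround = 16 + 24 + 9 = 49

49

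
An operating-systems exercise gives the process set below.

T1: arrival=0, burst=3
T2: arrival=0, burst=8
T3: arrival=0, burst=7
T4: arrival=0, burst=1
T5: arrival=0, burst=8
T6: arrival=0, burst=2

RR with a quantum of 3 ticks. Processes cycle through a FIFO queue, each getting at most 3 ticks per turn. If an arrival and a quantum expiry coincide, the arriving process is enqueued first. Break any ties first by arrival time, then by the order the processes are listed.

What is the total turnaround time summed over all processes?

110

Schedule: | T1 0-3 | T2 3-6 | T3 6-9 | T4 9-10 | T5 10-13 | T6 13-15 | T2 15-18 | T3 18-21 | T5 21-24 | T2 24-26 | T3 26-27 | T5 27-29 |
Completion: T1=3  T2=26  T3=27  T4=10  T5=29  T6=15
Turnaround = completion − arrival: T1=3, T2=26, T3=27, T4=10, T5=29, T6=15
Total turnaround = 3 + 26 + 27 + 10 + 29 + 15 = 110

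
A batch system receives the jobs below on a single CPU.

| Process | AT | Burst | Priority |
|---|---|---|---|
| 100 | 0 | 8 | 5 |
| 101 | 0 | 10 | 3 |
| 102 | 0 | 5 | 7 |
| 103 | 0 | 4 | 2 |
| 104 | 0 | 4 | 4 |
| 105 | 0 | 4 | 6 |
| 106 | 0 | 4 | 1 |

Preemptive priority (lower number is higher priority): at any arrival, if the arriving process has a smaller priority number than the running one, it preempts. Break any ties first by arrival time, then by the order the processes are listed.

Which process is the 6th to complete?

105

Timeline: | 106 0-4 | 103 4-8 | 101 8-18 | 104 18-22 | 100 22-30 | 105 30-34 | 102 34-39 |
Completion: 100=30  101=18  102=39  103=8  104=22  105=34  106=4
Finish order: 106 → 103 → 101 → 104 → 100 → 105 → 102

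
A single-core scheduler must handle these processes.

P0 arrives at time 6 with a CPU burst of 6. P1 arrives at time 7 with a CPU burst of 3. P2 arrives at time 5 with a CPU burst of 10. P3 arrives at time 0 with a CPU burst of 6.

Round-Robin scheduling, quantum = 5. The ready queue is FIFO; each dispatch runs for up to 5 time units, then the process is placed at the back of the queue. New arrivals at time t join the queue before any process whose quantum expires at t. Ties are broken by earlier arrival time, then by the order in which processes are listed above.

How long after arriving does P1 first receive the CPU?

9

Gantt: | P3 0-5 | P2 5-10 | P3 10-11 | P0 11-16 | P1 16-19 | P2 19-24 | P0 24-25 |
Completion: P0=25  P1=19  P2=24  P3=11
Turnaround (C−A): P0=19  P1=12  P2=19  P3=11
Response(P1) = first start − arrival = 16 − 7 = 9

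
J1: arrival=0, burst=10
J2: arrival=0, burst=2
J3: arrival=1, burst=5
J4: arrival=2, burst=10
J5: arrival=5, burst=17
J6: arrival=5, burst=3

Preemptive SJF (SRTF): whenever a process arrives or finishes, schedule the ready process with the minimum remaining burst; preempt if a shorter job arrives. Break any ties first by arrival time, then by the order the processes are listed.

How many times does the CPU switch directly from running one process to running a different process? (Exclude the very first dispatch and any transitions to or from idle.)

5

Schedule: | J2 0-2 | J3 2-7 | J6 7-10 | J1 10-20 | J4 20-30 | J5 30-47 |
Completion: J1=20  J2=2  J3=7  J4=30  J5=47  J6=10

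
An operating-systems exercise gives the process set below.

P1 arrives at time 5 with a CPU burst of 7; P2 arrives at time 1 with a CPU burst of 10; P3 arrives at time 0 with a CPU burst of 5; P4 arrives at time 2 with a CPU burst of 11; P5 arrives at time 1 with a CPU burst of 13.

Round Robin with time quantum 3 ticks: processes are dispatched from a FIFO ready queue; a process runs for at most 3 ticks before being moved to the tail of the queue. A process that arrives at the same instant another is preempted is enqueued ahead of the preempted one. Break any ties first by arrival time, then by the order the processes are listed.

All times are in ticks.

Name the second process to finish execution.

P1

Gantt: | P3 0-3 | P2 3-6 | P5 6-9 | P4 9-12 | P3 12-14 | P1 14-17 | P2 17-20 | P5 20-23 | P4 23-26 | P1 26-29 | P2 29-32 | P5 32-35 | P4 35-38 | P1 38-39 | P2 39-40 | P5 40-43 | P4 43-45 | P5 45-46 |
Completion: P1=39  P2=40  P3=14  P4=45  P5=46
Turnaround (C−A): P1=34  P2=39  P3=14  P4=43  P5=45
Finish order: P3 → P1 → P2 → P4 → P5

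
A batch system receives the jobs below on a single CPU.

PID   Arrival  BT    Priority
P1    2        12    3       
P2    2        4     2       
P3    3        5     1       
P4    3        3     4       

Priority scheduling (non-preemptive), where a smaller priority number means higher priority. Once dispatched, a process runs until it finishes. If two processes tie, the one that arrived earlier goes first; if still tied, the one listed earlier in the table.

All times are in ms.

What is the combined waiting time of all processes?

Schedule: | idle 0-2 | P2 2-6 | P3 6-11 | P1 11-23 | P4 23-26 |
Completion: P1=23  P2=6  P3=11  P4=26
Turnaround (C−A): P1=21  P2=4  P3=8  P4=23
Waiting = turnaround − burst: P1=9, P2=0, P3=3, P4=20
Total waiting = 9 + 0 + 3 + 20 = 32

32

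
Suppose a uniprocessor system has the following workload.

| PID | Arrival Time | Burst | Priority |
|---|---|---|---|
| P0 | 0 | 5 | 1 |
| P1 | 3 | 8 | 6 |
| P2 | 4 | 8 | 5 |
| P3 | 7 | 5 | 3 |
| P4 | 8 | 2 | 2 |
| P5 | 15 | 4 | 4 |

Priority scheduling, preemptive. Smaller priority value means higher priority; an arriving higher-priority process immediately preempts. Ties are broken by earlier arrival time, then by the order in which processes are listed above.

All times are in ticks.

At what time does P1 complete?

32

Gantt: | P0 0-5 | P2 5-7 | P3 7-8 | P4 8-10 | P3 10-14 | P2 14-15 | P5 15-19 | P2 19-24 | P1 24-32 |
Completion: P0=5  P1=32  P2=24  P3=14  P4=10  P5=19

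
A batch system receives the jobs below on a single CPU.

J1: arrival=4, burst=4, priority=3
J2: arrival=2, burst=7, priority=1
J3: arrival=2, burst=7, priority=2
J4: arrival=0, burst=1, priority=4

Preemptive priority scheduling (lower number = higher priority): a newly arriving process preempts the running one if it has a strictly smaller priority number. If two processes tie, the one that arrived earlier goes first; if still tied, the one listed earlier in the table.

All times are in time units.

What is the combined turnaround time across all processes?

Timeline: | J4 0-1 | idle 1-2 | J2 2-9 | J3 9-16 | J1 16-20 |
Completion: J1=20  J2=9  J3=16  J4=1
Turnaround = completion − arrival: J1=16, J2=7, J3=14, J4=1
Total turnaround = 16 + 7 + 14 + 1 = 38

38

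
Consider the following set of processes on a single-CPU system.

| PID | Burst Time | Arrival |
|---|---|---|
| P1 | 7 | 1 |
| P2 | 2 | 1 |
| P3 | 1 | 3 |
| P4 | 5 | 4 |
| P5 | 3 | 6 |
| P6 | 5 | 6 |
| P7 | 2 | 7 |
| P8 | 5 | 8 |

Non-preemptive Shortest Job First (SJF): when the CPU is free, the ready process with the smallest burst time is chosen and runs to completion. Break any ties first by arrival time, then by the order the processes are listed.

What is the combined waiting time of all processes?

Gantt: | idle 0-1 | P2 1-3 | P3 3-4 | P4 4-9 | P7 9-11 | P5 11-14 | P6 14-19 | P8 19-24 | P1 24-31 |
Completion: P1=31  P2=3  P3=4  P4=9  P5=14  P6=19  P7=11  P8=24
Waiting = turnaround − burst: P1=23, P2=0, P3=0, P4=0, P5=5, P6=8, P7=2, P8=11
Total waiting = 23 + 0 + 0 + 0 + 5 + 8 + 2 + 11 = 49

49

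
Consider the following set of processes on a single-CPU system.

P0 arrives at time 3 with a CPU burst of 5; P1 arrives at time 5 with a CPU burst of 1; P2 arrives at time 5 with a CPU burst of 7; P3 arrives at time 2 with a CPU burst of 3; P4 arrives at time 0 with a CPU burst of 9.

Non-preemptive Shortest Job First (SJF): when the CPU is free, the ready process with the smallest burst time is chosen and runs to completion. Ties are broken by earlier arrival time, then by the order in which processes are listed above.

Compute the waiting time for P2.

13

Timeline: | P4 0-9 | P1 9-10 | P3 10-13 | P0 13-18 | P2 18-25 |
Completion: P0=18  P1=10  P2=25  P3=13  P4=9
Waiting(P2) = turnaround − burst = 20 − 7 = 13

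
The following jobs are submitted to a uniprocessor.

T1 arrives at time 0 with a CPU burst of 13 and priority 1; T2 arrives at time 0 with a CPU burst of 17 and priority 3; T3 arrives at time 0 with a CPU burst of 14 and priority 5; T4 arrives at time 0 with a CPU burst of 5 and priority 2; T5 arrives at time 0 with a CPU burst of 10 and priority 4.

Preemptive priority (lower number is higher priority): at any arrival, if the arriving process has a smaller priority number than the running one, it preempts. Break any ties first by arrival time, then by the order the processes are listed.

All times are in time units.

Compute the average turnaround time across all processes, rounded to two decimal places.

34.00

Schedule: | T1 0-13 | T4 13-18 | T2 18-35 | T5 35-45 | T3 45-59 |
Completion: T1=13  T2=35  T3=59  T4=18  T5=45
Turnaround (C−A): T1=13  T2=35  T3=59  T4=18  T5=45
Turnaround times: T1=13, T2=35, T3=59, T4=18, T5=45
Average turnaround = (13+35+59+18+45) / 5 = 170/5 = 34.00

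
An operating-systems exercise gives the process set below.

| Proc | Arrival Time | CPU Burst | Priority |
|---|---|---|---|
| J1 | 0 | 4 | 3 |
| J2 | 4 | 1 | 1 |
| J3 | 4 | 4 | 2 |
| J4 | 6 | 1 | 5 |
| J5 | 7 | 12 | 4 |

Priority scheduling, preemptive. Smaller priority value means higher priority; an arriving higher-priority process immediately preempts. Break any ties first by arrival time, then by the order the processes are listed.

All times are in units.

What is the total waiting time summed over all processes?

18

Gantt: | J1 0-4 | J2 4-5 | J3 5-9 | J5 9-21 | J4 21-22 |
Completion: J1=4  J2=5  J3=9  J4=22  J5=21
Waiting = turnaround − burst: J1=0, J2=0, J3=1, J4=15, J5=2
Total waiting = 0 + 0 + 1 + 15 + 2 = 18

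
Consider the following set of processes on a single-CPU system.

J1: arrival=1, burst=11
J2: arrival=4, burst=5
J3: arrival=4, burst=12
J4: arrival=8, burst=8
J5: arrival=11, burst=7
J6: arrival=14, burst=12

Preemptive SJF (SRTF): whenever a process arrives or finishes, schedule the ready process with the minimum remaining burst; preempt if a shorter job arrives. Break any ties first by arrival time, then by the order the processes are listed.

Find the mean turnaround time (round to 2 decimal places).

Gantt: | idle 0-1 | J1 1-4 | J2 4-9 | J1 9-17 | J5 17-24 | J4 24-32 | J3 32-44 | J6 44-56 |
Completion: J1=17  J2=9  J3=44  J4=32  J5=24  J6=56
Turnaround (C−A): J1=16  J2=5  J3=40  J4=24  J5=13  J6=42
Turnaround times: J1=16, J2=5, J3=40, J4=24, J5=13, J6=42
Average turnaround = (16+5+40+24+13+42) / 6 = 140/6 = 23.33

23.33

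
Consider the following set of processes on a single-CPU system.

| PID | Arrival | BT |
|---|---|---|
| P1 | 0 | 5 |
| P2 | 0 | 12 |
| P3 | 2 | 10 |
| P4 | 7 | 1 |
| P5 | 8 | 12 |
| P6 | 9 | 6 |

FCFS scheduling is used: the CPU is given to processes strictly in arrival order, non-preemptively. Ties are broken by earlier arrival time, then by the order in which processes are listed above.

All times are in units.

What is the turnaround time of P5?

Schedule: | P1 0-5 | P2 5-17 | P3 17-27 | P4 27-28 | P5 28-40 | P6 40-46 |
Completion: P1=5  P2=17  P3=27  P4=28  P5=40  P6=46
Turnaround(P5) = completion − arrival = 40 − 8 = 32

32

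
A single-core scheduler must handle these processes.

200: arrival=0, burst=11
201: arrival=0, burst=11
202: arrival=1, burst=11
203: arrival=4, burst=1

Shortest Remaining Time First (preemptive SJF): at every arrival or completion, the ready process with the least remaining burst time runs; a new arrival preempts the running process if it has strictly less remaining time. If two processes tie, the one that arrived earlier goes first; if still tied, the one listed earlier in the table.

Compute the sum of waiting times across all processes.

Gantt: | 200 0-4 | 203 4-5 | 200 5-12 | 201 12-23 | 202 23-34 |
Completion: 200=12  201=23  202=34  203=5
Waiting = turnaround − burst: 200=1, 201=12, 202=22, 203=0
Total waiting = 1 + 12 + 22 + 0 = 35

35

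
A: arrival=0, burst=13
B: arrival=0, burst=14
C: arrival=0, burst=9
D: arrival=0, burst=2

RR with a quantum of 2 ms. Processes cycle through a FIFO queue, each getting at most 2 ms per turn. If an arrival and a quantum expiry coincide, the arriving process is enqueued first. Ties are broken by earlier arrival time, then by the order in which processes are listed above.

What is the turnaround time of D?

Timeline: | A 0-2 | B 2-4 | C 4-6 | D 6-8 | A 8-10 | B 10-12 | C 12-14 | A 14-16 | B 16-18 | C 18-20 | A 20-22 | B 22-24 | C 24-26 | A 26-28 | B 28-30 | C 30-31 | A 31-33 | B 33-35 | A 35-36 | B 36-38 |
Completion: A=36  B=38  C=31  D=8
Turnaround (C−A): A=36  B=38  C=31  D=8
Turnaround(D) = completion − arrival = 8 − 0 = 8

8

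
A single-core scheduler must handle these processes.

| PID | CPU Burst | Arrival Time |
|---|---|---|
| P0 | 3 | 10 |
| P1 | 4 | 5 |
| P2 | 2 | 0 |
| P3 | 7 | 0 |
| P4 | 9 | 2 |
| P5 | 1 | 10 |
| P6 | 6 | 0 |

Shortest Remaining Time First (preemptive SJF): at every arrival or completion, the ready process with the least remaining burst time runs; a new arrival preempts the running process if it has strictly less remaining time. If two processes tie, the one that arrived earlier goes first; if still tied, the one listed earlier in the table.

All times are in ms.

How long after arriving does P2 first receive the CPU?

0

Gantt: | P2 0-2 | P6 2-8 | P1 8-10 | P5 10-11 | P1 11-13 | P0 13-16 | P3 16-23 | P4 23-32 |
Completion: P0=16  P1=13  P2=2  P3=23  P4=32  P5=11  P6=8
Turnaround (C−A): P0=6  P1=8  P2=2  P3=23  P4=30  P5=1  P6=8
Response(P2) = first start − arrival = 0 − 0 = 0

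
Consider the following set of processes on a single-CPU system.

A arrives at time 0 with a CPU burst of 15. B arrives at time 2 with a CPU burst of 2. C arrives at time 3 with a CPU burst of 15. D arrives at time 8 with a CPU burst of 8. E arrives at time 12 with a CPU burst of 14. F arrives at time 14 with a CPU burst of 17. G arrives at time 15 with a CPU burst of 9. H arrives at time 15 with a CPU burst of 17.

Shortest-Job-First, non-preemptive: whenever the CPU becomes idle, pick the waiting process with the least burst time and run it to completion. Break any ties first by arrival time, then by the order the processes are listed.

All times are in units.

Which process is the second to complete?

B

Timeline: | A 0-15 | B 15-17 | D 17-25 | G 25-34 | E 34-48 | C 48-63 | F 63-80 | H 80-97 |
Completion: A=15  B=17  C=63  D=25  E=48  F=80  G=34  H=97
Finish order: A → B → D → G → E → C → F → H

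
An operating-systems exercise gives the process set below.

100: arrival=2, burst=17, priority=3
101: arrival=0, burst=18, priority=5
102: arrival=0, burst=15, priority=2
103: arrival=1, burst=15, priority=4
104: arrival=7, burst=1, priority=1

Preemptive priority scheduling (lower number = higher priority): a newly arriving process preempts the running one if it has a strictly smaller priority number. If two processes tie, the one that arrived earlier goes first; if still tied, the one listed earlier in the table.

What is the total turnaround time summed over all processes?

161

Gantt: | 102 0-7 | 104 7-8 | 102 8-16 | 100 16-33 | 103 33-48 | 101 48-66 |
Completion: 100=33  101=66  102=16  103=48  104=8
Turnaround = completion − arrival: 100=31, 101=66, 102=16, 103=47, 104=1
Total turnaround = 31 + 66 + 16 + 47 + 1 = 161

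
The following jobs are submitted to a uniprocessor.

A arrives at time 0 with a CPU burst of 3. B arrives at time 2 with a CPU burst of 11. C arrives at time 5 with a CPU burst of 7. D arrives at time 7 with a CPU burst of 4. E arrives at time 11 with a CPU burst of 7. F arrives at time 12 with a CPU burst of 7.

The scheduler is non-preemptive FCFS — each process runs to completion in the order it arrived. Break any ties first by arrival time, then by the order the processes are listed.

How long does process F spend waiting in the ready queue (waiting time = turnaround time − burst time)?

Timeline: | A 0-3 | B 3-14 | C 14-21 | D 21-25 | E 25-32 | F 32-39 |
Completion: A=3  B=14  C=21  D=25  E=32  F=39
Waiting(F) = turnaround − burst = 27 − 7 = 20

20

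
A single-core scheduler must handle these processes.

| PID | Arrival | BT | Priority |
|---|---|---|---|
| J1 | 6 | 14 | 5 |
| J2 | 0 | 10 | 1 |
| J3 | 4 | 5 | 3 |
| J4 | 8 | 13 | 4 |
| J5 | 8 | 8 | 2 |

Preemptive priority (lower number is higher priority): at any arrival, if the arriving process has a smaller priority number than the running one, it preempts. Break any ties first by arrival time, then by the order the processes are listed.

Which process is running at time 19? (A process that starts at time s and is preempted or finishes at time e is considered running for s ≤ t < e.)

J3

Timeline: | J2 0-10 | J5 10-18 | J3 18-23 | J4 23-36 | J1 36-50 |
Completion: J1=50  J2=10  J3=23  J4=36  J5=18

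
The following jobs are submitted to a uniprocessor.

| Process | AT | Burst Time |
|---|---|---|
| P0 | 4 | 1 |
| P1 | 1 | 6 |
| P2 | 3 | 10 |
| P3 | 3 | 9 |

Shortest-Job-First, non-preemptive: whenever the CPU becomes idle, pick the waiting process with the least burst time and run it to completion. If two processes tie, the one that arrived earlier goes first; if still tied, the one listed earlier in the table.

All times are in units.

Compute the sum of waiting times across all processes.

Schedule: | idle 0-1 | P1 1-7 | P0 7-8 | P3 8-17 | P2 17-27 |
Completion: P0=8  P1=7  P2=27  P3=17
Turnaround (C−A): P0=4  P1=6  P2=24  P3=14
Waiting = turnaround − burst: P0=3, P1=0, P2=14, P3=5
Total waiting = 3 + 0 + 14 + 5 = 22

22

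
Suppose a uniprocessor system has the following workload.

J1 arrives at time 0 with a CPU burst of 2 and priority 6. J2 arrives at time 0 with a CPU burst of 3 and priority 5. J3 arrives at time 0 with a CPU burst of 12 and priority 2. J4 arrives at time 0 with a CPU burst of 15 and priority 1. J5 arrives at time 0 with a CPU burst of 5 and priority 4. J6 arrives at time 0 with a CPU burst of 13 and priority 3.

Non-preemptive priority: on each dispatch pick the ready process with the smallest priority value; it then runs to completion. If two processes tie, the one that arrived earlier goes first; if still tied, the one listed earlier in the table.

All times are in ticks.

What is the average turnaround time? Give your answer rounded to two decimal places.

37.50

Schedule: | J4 0-15 | J3 15-27 | J6 27-40 | J5 40-45 | J2 45-48 | J1 48-50 |
Completion: J1=50  J2=48  J3=27  J4=15  J5=45  J6=40
Turnaround (C−A): J1=50  J2=48  J3=27  J4=15  J5=45  J6=40
Turnaround times: J1=50, J2=48, J3=27, J4=15, J5=45, J6=40
Average turnaround = (50+48+27+15+45+40) / 6 = 225/6 = 37.50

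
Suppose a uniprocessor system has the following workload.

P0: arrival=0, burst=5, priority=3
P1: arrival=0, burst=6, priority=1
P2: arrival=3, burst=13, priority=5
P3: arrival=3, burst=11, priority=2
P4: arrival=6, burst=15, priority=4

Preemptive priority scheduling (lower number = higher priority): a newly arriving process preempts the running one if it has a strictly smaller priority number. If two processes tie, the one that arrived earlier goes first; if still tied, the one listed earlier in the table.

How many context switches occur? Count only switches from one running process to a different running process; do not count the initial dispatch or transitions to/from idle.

4

Timeline: | P1 0-6 | P3 6-17 | P0 17-22 | P4 22-37 | P2 37-50 |
Completion: P0=22  P1=6  P2=50  P3=17  P4=37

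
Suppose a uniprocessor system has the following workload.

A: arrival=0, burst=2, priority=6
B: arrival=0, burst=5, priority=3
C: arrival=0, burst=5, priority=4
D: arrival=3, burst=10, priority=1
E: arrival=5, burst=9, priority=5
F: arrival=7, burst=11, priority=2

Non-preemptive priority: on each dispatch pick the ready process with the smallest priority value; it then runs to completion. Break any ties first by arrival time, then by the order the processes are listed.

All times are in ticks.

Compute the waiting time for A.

40

Gantt: | B 0-5 | D 5-15 | F 15-26 | C 26-31 | E 31-40 | A 40-42 |
Completion: A=42  B=5  C=31  D=15  E=40  F=26
Turnaround (C−A): A=42  B=5  C=31  D=12  E=35  F=19
Waiting(A) = turnaround − burst = 42 − 2 = 40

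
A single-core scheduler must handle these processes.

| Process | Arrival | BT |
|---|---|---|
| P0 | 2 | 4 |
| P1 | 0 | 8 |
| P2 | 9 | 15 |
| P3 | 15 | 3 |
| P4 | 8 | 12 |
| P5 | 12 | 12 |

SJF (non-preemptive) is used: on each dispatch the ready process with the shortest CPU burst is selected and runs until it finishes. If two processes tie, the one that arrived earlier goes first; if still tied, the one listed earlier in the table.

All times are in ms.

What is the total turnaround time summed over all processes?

Schedule: | P1 0-8 | P0 8-12 | P4 12-24 | P3 24-27 | P5 27-39 | P2 39-54 |
Completion: P0=12  P1=8  P2=54  P3=27  P4=24  P5=39
Turnaround = completion − arrival: P0=10, P1=8, P2=45, P3=12, P4=16, P5=27
Total turnaround = 10 + 8 + 45 + 12 + 16 + 27 = 118

118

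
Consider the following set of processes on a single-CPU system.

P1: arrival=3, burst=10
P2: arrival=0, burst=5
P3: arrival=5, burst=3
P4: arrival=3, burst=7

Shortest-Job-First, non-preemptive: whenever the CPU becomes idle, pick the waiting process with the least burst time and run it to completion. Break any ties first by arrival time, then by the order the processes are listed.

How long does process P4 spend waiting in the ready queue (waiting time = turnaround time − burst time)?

Schedule: | P2 0-5 | P3 5-8 | P4 8-15 | P1 15-25 |
Completion: P1=25  P2=5  P3=8  P4=15
Waiting(P4) = turnaround − burst = 12 − 7 = 5

5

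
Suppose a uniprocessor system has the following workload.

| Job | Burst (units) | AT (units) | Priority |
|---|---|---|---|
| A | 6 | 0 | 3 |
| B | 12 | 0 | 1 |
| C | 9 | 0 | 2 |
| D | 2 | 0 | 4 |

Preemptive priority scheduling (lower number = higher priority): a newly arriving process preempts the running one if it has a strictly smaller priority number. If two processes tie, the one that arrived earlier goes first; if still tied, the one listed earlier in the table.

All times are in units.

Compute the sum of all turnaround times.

89

Timeline: | B 0-12 | C 12-21 | A 21-27 | D 27-29 |
Completion: A=27  B=12  C=21  D=29
Turnaround (C−A): A=27  B=12  C=21  D=29
Turnaround = completion − arrival: A=27, B=12, C=21, D=29
Total turnaround = 27 + 12 + 21 + 29 = 89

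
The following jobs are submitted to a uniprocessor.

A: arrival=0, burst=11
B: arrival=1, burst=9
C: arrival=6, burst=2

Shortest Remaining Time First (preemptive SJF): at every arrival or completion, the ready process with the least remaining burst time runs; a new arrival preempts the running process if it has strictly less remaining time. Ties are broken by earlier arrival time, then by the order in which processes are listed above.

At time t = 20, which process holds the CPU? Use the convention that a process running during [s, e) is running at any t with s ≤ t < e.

A

Timeline: | A 0-1 | B 1-6 | C 6-8 | B 8-12 | A 12-22 |
Completion: A=22  B=12  C=8
Turnaround (C−A): A=22  B=11  C=2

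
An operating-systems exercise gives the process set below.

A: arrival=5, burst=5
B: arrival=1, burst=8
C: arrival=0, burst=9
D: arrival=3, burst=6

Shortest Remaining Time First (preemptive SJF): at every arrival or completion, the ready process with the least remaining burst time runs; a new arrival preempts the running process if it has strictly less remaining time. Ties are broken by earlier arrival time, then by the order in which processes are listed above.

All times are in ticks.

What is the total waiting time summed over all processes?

Timeline: | C 0-9 | A 9-14 | D 14-20 | B 20-28 |
Completion: A=14  B=28  C=9  D=20
Turnaround (C−A): A=9  B=27  C=9  D=17
Waiting = turnaround − burst: A=4, B=19, C=0, D=11
Total waiting = 4 + 19 + 0 + 11 = 34

34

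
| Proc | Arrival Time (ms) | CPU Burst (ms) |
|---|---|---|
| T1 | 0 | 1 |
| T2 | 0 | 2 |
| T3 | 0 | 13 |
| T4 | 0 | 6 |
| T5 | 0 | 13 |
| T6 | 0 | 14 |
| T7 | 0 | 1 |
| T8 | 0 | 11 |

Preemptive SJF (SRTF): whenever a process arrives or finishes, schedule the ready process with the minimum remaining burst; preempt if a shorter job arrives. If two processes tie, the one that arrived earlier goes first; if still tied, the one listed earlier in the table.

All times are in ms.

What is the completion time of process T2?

4

Schedule: | T1 0-1 | T7 1-2 | T2 2-4 | T4 4-10 | T8 10-21 | T3 21-34 | T5 34-47 | T6 47-61 |
Completion: T1=1  T2=4  T3=34  T4=10  T5=47  T6=61  T7=2  T8=21
Turnaround (C−A): T1=1  T2=4  T3=34  T4=10  T5=47  T6=61  T7=2  T8=21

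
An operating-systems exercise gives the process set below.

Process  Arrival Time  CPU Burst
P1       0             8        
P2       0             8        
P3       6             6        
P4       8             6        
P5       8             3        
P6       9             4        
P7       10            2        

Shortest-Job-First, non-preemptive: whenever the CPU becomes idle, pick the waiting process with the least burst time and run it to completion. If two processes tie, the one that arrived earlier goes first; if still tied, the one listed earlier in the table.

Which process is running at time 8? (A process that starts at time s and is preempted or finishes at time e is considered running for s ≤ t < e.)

P5

Gantt: | P1 0-8 | P5 8-11 | P7 11-13 | P6 13-17 | P3 17-23 | P4 23-29 | P2 29-37 |
Completion: P1=8  P2=37  P3=23  P4=29  P5=11  P6=17  P7=13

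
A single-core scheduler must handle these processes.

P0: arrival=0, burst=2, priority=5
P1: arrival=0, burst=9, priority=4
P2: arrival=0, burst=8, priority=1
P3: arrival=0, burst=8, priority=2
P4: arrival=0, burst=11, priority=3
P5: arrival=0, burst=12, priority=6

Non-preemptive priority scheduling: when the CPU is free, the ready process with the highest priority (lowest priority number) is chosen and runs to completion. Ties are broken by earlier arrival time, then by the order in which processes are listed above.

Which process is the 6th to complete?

Gantt: | P2 0-8 | P3 8-16 | P4 16-27 | P1 27-36 | P0 36-38 | P5 38-50 |
Completion: P0=38  P1=36  P2=8  P3=16  P4=27  P5=50
Turnaround (C−A): P0=38  P1=36  P2=8  P3=16  P4=27  P5=50
Finish order: P2 → P3 → P4 → P1 → P0 → P5

P5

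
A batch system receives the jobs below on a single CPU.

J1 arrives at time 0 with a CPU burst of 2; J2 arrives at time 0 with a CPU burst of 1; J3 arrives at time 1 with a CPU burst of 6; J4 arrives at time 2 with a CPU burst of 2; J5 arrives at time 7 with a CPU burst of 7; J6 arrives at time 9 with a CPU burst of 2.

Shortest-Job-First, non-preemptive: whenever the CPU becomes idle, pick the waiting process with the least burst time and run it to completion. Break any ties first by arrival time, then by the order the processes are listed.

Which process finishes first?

J2

Schedule: | J2 0-1 | J1 1-3 | J4 3-5 | J3 5-11 | J6 11-13 | J5 13-20 |
Completion: J1=3  J2=1  J3=11  J4=5  J5=20  J6=13
Finish order: J2 → J1 → J4 → J3 → J6 → J5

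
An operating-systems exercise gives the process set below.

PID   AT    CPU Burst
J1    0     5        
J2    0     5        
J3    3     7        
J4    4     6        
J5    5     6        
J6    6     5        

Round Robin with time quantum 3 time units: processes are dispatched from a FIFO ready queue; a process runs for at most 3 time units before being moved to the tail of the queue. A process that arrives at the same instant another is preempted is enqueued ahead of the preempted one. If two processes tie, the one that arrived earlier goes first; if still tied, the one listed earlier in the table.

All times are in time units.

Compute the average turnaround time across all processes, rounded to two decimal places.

23.50

Timeline: | J1 0-3 | J2 3-6 | J3 6-9 | J1 9-11 | J4 11-14 | J5 14-17 | J6 17-20 | J2 20-22 | J3 22-25 | J4 25-28 | J5 28-31 | J6 31-33 | J3 33-34 |
Completion: J1=11  J2=22  J3=34  J4=28  J5=31  J6=33
Turnaround times: J1=11, J2=22, J3=31, J4=24, J5=26, J6=27
Average turnaround = (11+22+31+24+26+27) / 6 = 141/6 = 23.50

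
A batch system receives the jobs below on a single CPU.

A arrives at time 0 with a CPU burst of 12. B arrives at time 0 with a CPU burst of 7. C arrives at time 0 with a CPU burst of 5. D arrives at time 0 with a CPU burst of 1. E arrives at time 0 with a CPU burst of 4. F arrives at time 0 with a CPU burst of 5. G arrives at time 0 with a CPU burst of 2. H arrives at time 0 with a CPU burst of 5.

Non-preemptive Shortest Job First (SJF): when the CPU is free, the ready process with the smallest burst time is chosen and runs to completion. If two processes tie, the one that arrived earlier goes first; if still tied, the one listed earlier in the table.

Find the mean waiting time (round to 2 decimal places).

Schedule: | D 0-1 | G 1-3 | E 3-7 | C 7-12 | F 12-17 | H 17-22 | B 22-29 | A 29-41 |
Completion: A=41  B=29  C=12  D=1  E=7  F=17  G=3  H=22
Waiting times: A=29, B=22, C=7, D=0, E=3, F=12, G=1, H=17
Average waiting = (29+22+7+0+3+12+1+17) / 8 = 91/8 = 11.38

11.38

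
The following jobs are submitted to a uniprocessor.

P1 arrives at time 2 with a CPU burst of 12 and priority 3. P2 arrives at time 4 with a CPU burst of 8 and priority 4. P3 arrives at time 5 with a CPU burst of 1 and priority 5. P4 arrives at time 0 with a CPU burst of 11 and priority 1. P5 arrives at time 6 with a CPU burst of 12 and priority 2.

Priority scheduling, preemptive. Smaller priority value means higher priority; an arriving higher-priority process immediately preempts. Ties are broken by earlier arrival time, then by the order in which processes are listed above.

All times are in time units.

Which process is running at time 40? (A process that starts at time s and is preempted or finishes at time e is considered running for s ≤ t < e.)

Gantt: | P4 0-11 | P5 11-23 | P1 23-35 | P2 35-43 | P3 43-44 |
Completion: P1=35  P2=43  P3=44  P4=11  P5=23

P2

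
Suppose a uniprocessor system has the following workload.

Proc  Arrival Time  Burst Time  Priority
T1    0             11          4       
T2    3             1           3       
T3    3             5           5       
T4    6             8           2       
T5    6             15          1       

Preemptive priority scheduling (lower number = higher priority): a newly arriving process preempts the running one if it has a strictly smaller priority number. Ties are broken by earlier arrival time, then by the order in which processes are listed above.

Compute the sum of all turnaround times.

111

Timeline: | T1 0-3 | T2 3-4 | T1 4-6 | T5 6-21 | T4 21-29 | T1 29-35 | T3 35-40 |
Completion: T1=35  T2=4  T3=40  T4=29  T5=21
Turnaround (C−A): T1=35  T2=1  T3=37  T4=23  T5=15
Turnaround = completion − arrival: T1=35, T2=1, T3=37, T4=23, T5=15
Total turnaround = 35 + 1 + 37 + 23 + 15 = 111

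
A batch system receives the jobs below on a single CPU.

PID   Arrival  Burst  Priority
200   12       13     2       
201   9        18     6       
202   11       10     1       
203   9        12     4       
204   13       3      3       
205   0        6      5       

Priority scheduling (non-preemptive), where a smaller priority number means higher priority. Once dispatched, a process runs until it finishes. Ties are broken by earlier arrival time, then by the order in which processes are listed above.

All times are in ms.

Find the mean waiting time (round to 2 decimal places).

Gantt: | 205 0-6 | idle 6-9 | 203 9-21 | 202 21-31 | 200 31-44 | 204 44-47 | 201 47-65 |
Completion: 200=44  201=65  202=31  203=21  204=47  205=6
Turnaround (C−A): 200=32  201=56  202=20  203=12  204=34  205=6
Waiting times: 200=19, 201=38, 202=10, 203=0, 204=31, 205=0
Average waiting = (19+38+10+0+31+0) / 6 = 98/6 = 16.33

16.33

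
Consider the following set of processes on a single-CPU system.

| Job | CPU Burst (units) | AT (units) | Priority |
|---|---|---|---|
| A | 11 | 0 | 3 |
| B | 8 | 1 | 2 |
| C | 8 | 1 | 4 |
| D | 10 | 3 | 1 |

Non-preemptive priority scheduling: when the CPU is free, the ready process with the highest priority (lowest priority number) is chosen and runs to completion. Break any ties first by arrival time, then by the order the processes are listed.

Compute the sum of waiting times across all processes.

Gantt: | A 0-11 | D 11-21 | B 21-29 | C 29-37 |
Completion: A=11  B=29  C=37  D=21
Turnaround (C−A): A=11  B=28  C=36  D=18
Waiting = turnaround − burst: A=0, B=20, C=28, D=8
Total waiting = 0 + 20 + 28 + 8 = 56

56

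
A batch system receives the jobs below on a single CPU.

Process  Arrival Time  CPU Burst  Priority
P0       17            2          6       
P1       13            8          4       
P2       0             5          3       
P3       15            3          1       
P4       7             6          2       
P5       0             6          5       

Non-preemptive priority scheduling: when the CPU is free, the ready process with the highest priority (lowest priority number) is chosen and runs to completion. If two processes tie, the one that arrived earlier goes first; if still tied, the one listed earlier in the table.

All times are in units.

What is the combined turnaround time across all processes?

59

Schedule: | P2 0-5 | P5 5-11 | P4 11-17 | P3 17-20 | P1 20-28 | P0 28-30 |
Completion: P0=30  P1=28  P2=5  P3=20  P4=17  P5=11
Turnaround (C−A): P0=13  P1=15  P2=5  P3=5  P4=10  P5=11
Turnaround = completion − arrival: P0=13, P1=15, P2=5, P3=5, P4=10, P5=11
Total turnaround = 13 + 15 + 5 + 5 + 10 + 11 = 59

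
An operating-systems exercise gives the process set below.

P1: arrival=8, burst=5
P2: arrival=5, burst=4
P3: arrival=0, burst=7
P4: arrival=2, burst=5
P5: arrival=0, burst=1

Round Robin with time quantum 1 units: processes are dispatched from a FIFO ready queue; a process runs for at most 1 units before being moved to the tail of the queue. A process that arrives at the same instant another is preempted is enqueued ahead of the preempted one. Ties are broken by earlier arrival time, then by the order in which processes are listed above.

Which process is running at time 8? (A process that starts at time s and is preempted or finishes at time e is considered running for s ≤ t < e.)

Schedule: | P3 0-1 | P5 1-2 | P3 2-3 | P4 3-4 | P3 4-5 | P4 5-6 | P2 6-7 | P3 7-8 | P4 8-9 | P2 9-10 | P1 10-11 | P3 11-12 | P4 12-13 | P2 13-14 | P1 14-15 | P3 15-16 | P4 16-17 | P2 17-18 | P1 18-19 | P3 19-20 | P1 20-22 |
Completion: P1=22  P2=18  P3=20  P4=17  P5=2

P4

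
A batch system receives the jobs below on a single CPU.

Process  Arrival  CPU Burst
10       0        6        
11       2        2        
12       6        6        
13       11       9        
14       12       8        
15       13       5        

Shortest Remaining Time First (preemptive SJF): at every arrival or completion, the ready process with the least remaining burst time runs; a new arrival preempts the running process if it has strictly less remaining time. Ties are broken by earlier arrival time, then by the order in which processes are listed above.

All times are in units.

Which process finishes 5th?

14

Timeline: | 10 0-2 | 11 2-4 | 10 4-8 | 12 8-14 | 15 14-19 | 14 19-27 | 13 27-36 |
Completion: 10=8  11=4  12=14  13=36  14=27  15=19
Finish order: 11 → 10 → 12 → 15 → 14 → 13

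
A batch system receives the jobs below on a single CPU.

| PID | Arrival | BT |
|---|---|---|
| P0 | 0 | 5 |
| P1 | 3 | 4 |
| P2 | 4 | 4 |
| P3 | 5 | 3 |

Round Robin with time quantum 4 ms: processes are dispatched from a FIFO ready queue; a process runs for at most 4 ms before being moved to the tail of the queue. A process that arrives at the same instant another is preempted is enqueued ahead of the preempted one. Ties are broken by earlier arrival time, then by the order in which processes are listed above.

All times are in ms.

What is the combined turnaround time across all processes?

Timeline: | P0 0-4 | P1 4-8 | P2 8-12 | P0 12-13 | P3 13-16 |
Completion: P0=13  P1=8  P2=12  P3=16
Turnaround (C−A): P0=13  P1=5  P2=8  P3=11
Turnaround = completion − arrival: P0=13, P1=5, P2=8, P3=11
Total turnaround = 13 + 5 + 8 + 11 = 37

37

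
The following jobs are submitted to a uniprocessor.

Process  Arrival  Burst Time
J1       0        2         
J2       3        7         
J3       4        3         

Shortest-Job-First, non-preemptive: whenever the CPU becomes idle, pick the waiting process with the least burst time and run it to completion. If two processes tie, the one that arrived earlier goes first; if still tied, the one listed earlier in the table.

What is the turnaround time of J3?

Gantt: | J1 0-2 | idle 2-3 | J2 3-10 | J3 10-13 |
Completion: J1=2  J2=10  J3=13
Turnaround(J3) = completion − arrival = 13 − 4 = 9

9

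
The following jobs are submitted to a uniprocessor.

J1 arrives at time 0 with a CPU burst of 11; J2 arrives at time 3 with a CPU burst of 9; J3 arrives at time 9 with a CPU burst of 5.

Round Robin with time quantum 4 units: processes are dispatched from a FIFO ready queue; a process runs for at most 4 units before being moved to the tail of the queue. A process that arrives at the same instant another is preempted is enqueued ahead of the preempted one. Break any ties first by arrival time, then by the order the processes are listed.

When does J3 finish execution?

25

Timeline: | J1 0-4 | J2 4-8 | J1 8-12 | J2 12-16 | J3 16-20 | J1 20-23 | J2 23-24 | J3 24-25 |
Completion: J1=23  J2=24  J3=25
Turnaround (C−A): J1=23  J2=21  J3=16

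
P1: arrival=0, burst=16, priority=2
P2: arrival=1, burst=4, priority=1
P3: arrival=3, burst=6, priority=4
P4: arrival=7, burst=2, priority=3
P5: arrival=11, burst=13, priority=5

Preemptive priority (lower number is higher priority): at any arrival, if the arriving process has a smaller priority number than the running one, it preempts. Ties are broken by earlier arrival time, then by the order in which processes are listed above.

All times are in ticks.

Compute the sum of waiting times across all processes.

53

Schedule: | P1 0-1 | P2 1-5 | P1 5-20 | P4 20-22 | P3 22-28 | P5 28-41 |
Completion: P1=20  P2=5  P3=28  P4=22  P5=41
Turnaround (C−A): P1=20  P2=4  P3=25  P4=15  P5=30
Waiting = turnaround − burst: P1=4, P2=0, P3=19, P4=13, P5=17
Total waiting = 4 + 0 + 19 + 13 + 17 = 53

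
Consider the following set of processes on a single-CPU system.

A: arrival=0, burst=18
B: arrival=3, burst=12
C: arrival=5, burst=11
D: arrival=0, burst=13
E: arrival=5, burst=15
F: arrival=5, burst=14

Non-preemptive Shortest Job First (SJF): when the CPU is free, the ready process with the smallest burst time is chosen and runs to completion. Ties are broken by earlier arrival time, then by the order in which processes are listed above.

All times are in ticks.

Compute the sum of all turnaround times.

Timeline: | D 0-13 | C 13-24 | B 24-36 | F 36-50 | E 50-65 | A 65-83 |
Completion: A=83  B=36  C=24  D=13  E=65  F=50
Turnaround (C−A): A=83  B=33  C=19  D=13  E=60  F=45
Turnaround = completion − arrival: A=83, B=33, C=19, D=13, E=60, F=45
Total turnaround = 83 + 33 + 19 + 13 + 60 + 45 = 253

253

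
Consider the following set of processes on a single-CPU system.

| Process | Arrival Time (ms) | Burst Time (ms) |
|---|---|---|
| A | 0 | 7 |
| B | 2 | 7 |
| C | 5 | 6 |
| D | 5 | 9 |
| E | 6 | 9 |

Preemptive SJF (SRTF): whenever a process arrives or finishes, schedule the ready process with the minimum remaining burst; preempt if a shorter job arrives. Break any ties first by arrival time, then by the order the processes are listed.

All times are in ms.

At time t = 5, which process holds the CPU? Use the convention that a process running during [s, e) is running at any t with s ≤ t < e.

Timeline: | A 0-7 | C 7-13 | B 13-20 | D 20-29 | E 29-38 |
Completion: A=7  B=20  C=13  D=29  E=38
Turnaround (C−A): A=7  B=18  C=8  D=24  E=32

A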